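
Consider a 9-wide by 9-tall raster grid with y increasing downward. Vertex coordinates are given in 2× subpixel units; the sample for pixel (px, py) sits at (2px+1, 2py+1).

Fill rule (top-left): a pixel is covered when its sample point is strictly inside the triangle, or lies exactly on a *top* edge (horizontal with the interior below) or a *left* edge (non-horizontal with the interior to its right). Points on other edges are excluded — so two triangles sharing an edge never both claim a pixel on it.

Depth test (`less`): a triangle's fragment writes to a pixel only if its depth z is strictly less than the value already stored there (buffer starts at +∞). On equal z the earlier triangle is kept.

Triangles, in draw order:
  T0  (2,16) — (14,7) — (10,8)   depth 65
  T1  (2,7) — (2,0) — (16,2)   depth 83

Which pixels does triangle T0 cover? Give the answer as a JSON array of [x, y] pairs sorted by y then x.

T0:
  2·area = 24  (B↔C swapped to make it positive)
  edge (2, 16)→(10, 8): d=(8,-8) top-left  bias=+0
  edge (10, 8)→(14, 7): d=(4,-1) top-left  bias=+0
  edge (14, 7)→(2, 16): d=(-12,9) right/bottom  bias=-1
    (8,0)@(17, 1): e=[0,-21,45] → ·  [on edge]
    (7,1)@(15, 3): e=[0,-15,39] → ·  [on edge]
    (6,2)@(13, 5): e=[0,-9,33] → ·  [on edge]
    (5,3)@(11, 7): e=[0,-3,27] → ·  [on edge]
    (4,4)@(9, 9): e=[0,3,21] → █  [on edge]
    (5,4)@(11, 9): e=[16,5,3] → █
    (6,4)@(13, 9): e=[32,7,-15] → ·
    (3,5)@(7, 11): e=[0,9,15] → █  [on edge]
    (4,5)@(9, 11): e=[16,11,-3] → ·
    (5,5)@(11, 11): e=[32,13,-21] → ·
    (2,6)@(5, 13): e=[0,15,9] → █  [on edge]
    (3,6)@(7, 13): e=[16,17,-9] → ·
    (1,7)@(3, 15): e=[0,21,3] → █  [on edge]
    (0,8)@(1, 17): e=[0,27,-3] → ·  [on edge]
  covered (5 px):
    · · · · · · · · ·
    · · · · · · · · ·
    · · · · · · · · ·
    · · · · · · · · ·
    · · · · █ █ · · ·
    · · · █ · · · · ·
    · · █ · · · · · ·
    · █ · · · · · · ·
    · · · · · · · · ·
T1:
  2·area = 98
  edge (2, 7)→(2, 0): d=(0,-7) top-left  bias=+0
  edge (2, 0)→(16, 2): d=(14,2) right/bottom  bias=-1
  edge (16, 2)→(2, 7): d=(-14,5) right/bottom  bias=-1
    (1,0)@(3, 1): e=[7,12,79] → █
    (2,0)@(5, 1): e=[21,8,69] → █
    (3,0)@(7, 1): e=[35,4,59] → █
    (4,0)@(9, 1): e=[49,0,49] → ·  [on edge]
    (1,1)@(3, 3): e=[7,40,51] → █
    (4,1)@(9, 3): e=[49,28,21] → █
    (5,1)@(11, 3): e=[63,24,11] → █
    (6,1)@(13, 3): e=[77,20,1] → █
    (7,1)@(15, 3): e=[91,16,-9] → ·
    (1,2)@(3, 5): e=[7,68,23] → █
    (4,2)@(9, 5): e=[49,56,-7] → ·
    (5,2)@(11, 5): e=[63,52,-17] → ·
  covered (12 px):
    · █ █ █ · · · · ·
    · █ █ █ █ █ █ · ·
    · █ █ █ · · · · ·
    · · · · · · · · ·
    · · · · · · · · ·
    · · · · · · · · ·
    · · · · · · · · ·
    · · · · · · · · ·
    · · · · · · · · ·

Result: [[4,4],[5,4],[3,5],[2,6],[1,7]]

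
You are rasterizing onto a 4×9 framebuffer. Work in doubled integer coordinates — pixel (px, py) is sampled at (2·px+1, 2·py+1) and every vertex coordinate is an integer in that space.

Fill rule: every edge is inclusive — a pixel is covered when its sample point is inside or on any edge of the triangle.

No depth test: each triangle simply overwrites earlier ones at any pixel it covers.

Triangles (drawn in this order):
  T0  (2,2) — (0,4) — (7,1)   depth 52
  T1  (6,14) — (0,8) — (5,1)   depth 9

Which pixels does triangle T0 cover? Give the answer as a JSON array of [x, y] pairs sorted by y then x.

T0:
  2·area = 8  (B↔C swapped to make it positive)
  edge (2, 2)→(7, 1): d=(5,-1) inclusive
  edge (7, 1)→(0, 4): d=(-7,3) inclusive
  edge (0, 4)→(2, 2): d=(2,-2) inclusive
    (1,0)@(3, 1): e=[-4,12,0] → .  [on edge]
    (3,0)@(7, 1): e=[0,0,8] → X  [on edge]
    (0,1)@(1, 3): e=[4,4,0] → X  [on edge]
    (1,1)@(3, 3): e=[6,-2,4] → .
    (3,1)@(7, 3): e=[10,-14,12] → .
    (0,2)@(1, 5): e=[14,-10,4] → .
  covered (2 px):
    . . . X
    X . . .
    . . . .
    . . . .
    . . . .
    . . . .
    . . . .
    . . . .
    . . . .
T1:
  2·area = 72
  edge (6, 14)→(0, 8): d=(-6,-6) inclusive
  edge (0, 8)→(5, 1): d=(5,-7) inclusive
  edge (5, 1)→(6, 14): d=(1,13) inclusive
    (2,0)@(5, 1): e=[72,0,0] → X  [on edge]
    (3,0)@(7, 1): e=[84,14,-26] → .
    (2,1)@(5, 3): e=[60,10,2] → X
    (3,1)@(7, 3): e=[72,24,-24] → .
    (1,2)@(3, 5): e=[36,6,30] → X
    (3,2)@(7, 5): e=[60,34,-22] → .
    (0,3)@(1, 7): e=[12,2,58] → X
    (3,3)@(7, 7): e=[48,44,-20] → .
    (0,4)@(1, 9): e=[0,12,60] → X  [on edge]
    (3,4)@(7, 9): e=[36,54,-18] → .
    (0,5)@(1, 11): e=[-12,22,62] → .
    (1,5)@(3, 11): e=[0,36,36] → X  [on edge]
    (2,6)@(5, 13): e=[0,60,12] → X  [on edge]
    (3,7)@(7, 15): e=[0,84,-12] → .  [on edge]
  covered (13 px):
    . . X .
    . . X .
    . X X .
    X X X .
    X X X .
    . X X .
    . . X .
    . . . .
    . . . .

Result: [[3,0],[0,1]]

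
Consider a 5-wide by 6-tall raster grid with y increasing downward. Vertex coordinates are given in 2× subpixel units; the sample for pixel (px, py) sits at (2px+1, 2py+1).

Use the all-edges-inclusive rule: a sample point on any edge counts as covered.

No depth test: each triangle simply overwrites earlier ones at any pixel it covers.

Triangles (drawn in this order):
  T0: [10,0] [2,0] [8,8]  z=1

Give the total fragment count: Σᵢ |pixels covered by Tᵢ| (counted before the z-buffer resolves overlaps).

T0:
  2·area = 64  (B↔C swapped to make it positive)
  edge (10, 0)→(8, 8): d=(-2,8) inclusive
  edge (8, 8)→(2, 0): d=(-6,-8) inclusive
  edge (2, 0)→(10, 0): d=(8,0) inclusive
    (1,0)@(3, 1): e=[54,2,8] → #
    (2,0)@(5, 1): e=[38,18,8] → #
    (3,0)@(7, 1): e=[22,34,8] → #
    (4,0)@(9, 1): e=[6,50,8] → #
    (1,1)@(3, 3): e=[50,-10,24] → ·
    (2,1)@(5, 3): e=[34,6,24] → #
    (2,2)@(5, 5): e=[30,-6,40] → ·
    (3,2)@(7, 5): e=[14,10,40] → #
    (4,2)@(9, 5): e=[-2,26,40] → ·
    (3,3)@(7, 7): e=[10,-2,56] → ·
  covered (8 px):
    · # # # #
    · · # # #
    · · · # ·
    · · · · ·
    · · · · ·
    · · · · ·

Final: 8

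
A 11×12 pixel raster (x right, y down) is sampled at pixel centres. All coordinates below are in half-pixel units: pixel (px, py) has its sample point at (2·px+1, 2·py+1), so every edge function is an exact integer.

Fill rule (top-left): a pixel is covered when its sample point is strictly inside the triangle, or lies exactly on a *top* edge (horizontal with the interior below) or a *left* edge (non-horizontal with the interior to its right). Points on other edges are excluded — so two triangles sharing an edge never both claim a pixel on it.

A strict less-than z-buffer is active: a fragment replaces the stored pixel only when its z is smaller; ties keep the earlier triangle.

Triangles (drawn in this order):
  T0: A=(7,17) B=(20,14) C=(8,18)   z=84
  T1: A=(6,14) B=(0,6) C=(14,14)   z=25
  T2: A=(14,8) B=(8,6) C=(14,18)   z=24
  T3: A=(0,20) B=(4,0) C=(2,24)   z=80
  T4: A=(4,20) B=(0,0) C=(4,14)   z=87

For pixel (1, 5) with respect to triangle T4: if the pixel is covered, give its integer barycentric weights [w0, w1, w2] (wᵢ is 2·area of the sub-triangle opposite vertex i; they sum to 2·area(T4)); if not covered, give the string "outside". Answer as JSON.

T0:
  2·area = 16
  edge (7, 17)→(20, 14): d=(13,-3) top-left  bias=+0
  edge (20, 14)→(8, 18): d=(-12,4) right/bottom  bias=-1
  edge (8, 18)→(7, 17): d=(-1,-1) top-left  bias=+0
    (0,5)@(1, 11): e=[-96,112,0] → ·  [on edge]
    (1,6)@(3, 13): e=[-64,80,0] → ·  [on edge]
    (2,7)@(5, 15): e=[-32,48,0] → ·  [on edge]
    (8,7)@(17, 15): e=[4,0,12] → ·  [on edge]
    (3,8)@(7, 17): e=[0,16,0] → █  [on edge]
    (4,8)@(9, 17): e=[6,8,2] → █
    (5,8)@(11, 17): e=[12,0,4] → ·  [on edge]
    (2,9)@(5, 19): e=[20,0,-4] → ·  [on edge]
    (3,9)@(7, 19): e=[26,-8,-2] → ·
    (4,9)@(9, 19): e=[32,-16,0] → ·  [on edge]
    (5,10)@(11, 21): e=[64,-48,0] → ·  [on edge]
    (6,11)@(13, 23): e=[96,-80,0] → ·  [on edge]
  covered (2 px):
    · · · · · · · · · · ·
    · · · · · · · · · · ·
    · · · · · · · · · · ·
    · · · · · · · · · · ·
    · · · · · · · · · · ·
    · · · · · · · · · · ·
    · · · · · · · · · · ·
    · · · · · · · · · · ·
    · · · █ █ · · · · · ·
    · · · · · · · · · · ·
    · · · · · · · · · · ·
    · · · · · · · · · · ·
T1:
  2·area = 64
  edge (6, 14)→(0, 6): d=(-6,-8) top-left  bias=+0
  edge (0, 6)→(14, 14): d=(14,8) right/bottom  bias=-1
  edge (14, 14)→(6, 14): d=(-8,0) right/bottom  bias=-1
    (0,3)@(1, 7): e=[2,6,56] → █
    (1,3)@(3, 7): e=[18,-10,56] → ·
    (0,4)@(1, 9): e=[-10,34,40] → ·
    (1,4)@(3, 9): e=[6,18,40] → █
    (2,4)@(5, 9): e=[22,2,40] → █
    (3,4)@(7, 9): e=[38,-14,40] → ·
    (1,5)@(3, 11): e=[-6,46,24] → ·
    (2,5)@(5, 11): e=[10,30,24] → █
    (3,5)@(7, 11): e=[26,14,24] → █
    (4,5)@(9, 11): e=[42,-2,24] → ·
    (2,6)@(5, 13): e=[-2,58,8] → ·
    (3,6)@(7, 13): e=[14,42,8] → █
  covered (8 px):
    · · · · · · · · · · ·
    · · · · · · · · · · ·
    · · · · · · · · · · ·
    █ · · · · · · · · · ·
    · █ █ · · · · · · · ·
    · · █ █ · · · · · · ·
    · · · █ █ █ · · · · ·
    · · · · · · · · · · ·
    · · · · · · · · · · ·
    · · · · · · · · · · ·
    · · · · · · · · · · ·
    · · · · · · · · · · ·
T2:
  2·area = 60  (B↔C swapped to make it positive)
  edge (14, 8)→(14, 18): d=(0,10) right/bottom  bias=-1
  edge (14, 18)→(8, 6): d=(-6,-12) top-left  bias=+0
  edge (8, 6)→(14, 8): d=(6,2) right/bottom  bias=-1
    (2,2)@(5, 5): e=[90,-30,0] → ·  [on edge]
    (4,3)@(9, 7): e=[50,6,4] → █
    (5,3)@(11, 7): e=[30,30,0] → ·  [on edge]
    (4,4)@(9, 9): e=[50,-6,16] → ·
    (5,4)@(11, 9): e=[30,18,12] → █
    (6,4)@(13, 9): e=[10,42,8] → █
    (7,4)@(15, 9): e=[-10,66,4] → ·
    (8,4)@(17, 9): e=[-30,90,0] → ·  [on edge]
    (5,5)@(11, 11): e=[30,6,24] → █
    (7,5)@(15, 11): e=[-10,54,16] → ·
    (5,6)@(11, 13): e=[30,-6,36] → ·
    (6,6)@(13, 13): e=[10,18,32] → █
  covered (7 px):
    · · · · · · · · · · ·
    · · · · · · · · · · ·
    · · · · · · · · · · ·
    · · · · █ · · · · · ·
    · · · · · █ █ · · · ·
    · · · · · █ █ · · · ·
    · · · · · · █ · · · ·
    · · · · · · █ · · · ·
    · · · · · · · · · · ·
    · · · · · · · · · · ·
    · · · · · · · · · · ·
    · · · · · · · · · · ·
T3:
  2·area = 56
  edge (0, 20)→(4, 0): d=(4,-20) top-left  bias=+0
  edge (4, 0)→(2, 24): d=(-2,24) right/bottom  bias=-1
  edge (2, 24)→(0, 20): d=(-2,-4) top-left  bias=+0
    (1,2)@(3, 5): e=[0,14,42] → █  [on edge]
    (2,2)@(5, 5): e=[40,-34,50] → ·
    (1,3)@(3, 7): e=[8,10,38] → █
    (2,3)@(5, 7): e=[48,-38,46] → ·
    (1,4)@(3, 9): e=[16,6,34] → █
    (2,4)@(5, 9): e=[56,-42,42] → ·
    (1,5)@(3, 11): e=[24,2,30] → █
    (2,5)@(5, 11): e=[64,-46,38] → ·
    (1,6)@(3, 13): e=[32,-2,26] → ·
    (0,7)@(1, 15): e=[0,42,14] → █  [on edge]
    (1,7)@(3, 15): e=[40,-6,22] → ·
    (0,8)@(1, 17): e=[8,38,10] → █
  covered (8 px):
    · · · · · · · · · · ·
    · · · · · · · · · · ·
    · █ · · · · · · · · ·
    · █ · · · · · · · · ·
    · █ · · · · · · · · ·
    · █ · · · · · · · · ·
    · · · · · · · · · · ·
    █ · · · · · · · · · ·
    █ · · · · · · · · · ·
    █ · · · · · · · · · ·
    █ · · · · · · · · · ·
    · · · · · · · · · · ·
T4:
  2·area = 24
  edge (4, 20)→(0, 0): d=(-4,-20) top-left  bias=+0
  edge (0, 0)→(4, 14): d=(4,14) right/bottom  bias=-1
  edge (4, 14)→(4, 20): d=(0,6) right/bottom  bias=-1
    (0,2)@(1, 5): e=[0,6,18] → █  [on edge]
    (1,2)@(3, 5): e=[40,-22,6] → ·
    (0,3)@(1, 7): e=[-8,14,18] → ·
    (1,5)@(3, 11): e=[16,2,6] → █
    (2,5)@(5, 11): e=[56,-26,-6] → ·
    (1,6)@(3, 13): e=[8,10,6] → █
    (2,6)@(5, 13): e=[48,-18,-6] → ·
    (1,7)@(3, 15): e=[0,18,6] → █  [on edge]
    (2,7)@(5, 15): e=[40,-10,-6] → ·
    (1,8)@(3, 17): e=[-8,26,6] → ·
  covered (4 px):
    · · · · · · · · · · ·
    · · · · · · · · · · ·
    █ · · · · · · · · · ·
    · · · · · · · · · · ·
    · · · · · · · · · · ·
    · █ · · · · · · · · ·
    · █ · · · · · · · · ·
    · █ · · · · · · · · ·
    · · · · · · · · · · ·
    · · · · · · · · · · ·
    · · · · · · · · · · ·
    · · · · · · · · · · ·

Answer: [2,6,16]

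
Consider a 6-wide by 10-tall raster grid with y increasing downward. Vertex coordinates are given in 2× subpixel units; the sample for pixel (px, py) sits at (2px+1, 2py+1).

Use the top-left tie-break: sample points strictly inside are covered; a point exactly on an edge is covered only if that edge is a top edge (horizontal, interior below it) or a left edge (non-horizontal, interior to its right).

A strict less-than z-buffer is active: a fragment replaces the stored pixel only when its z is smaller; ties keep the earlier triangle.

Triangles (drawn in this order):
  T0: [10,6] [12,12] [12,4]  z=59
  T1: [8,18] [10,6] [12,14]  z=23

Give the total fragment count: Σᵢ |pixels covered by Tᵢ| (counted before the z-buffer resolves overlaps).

T0:
  2·area = 16  (B↔C swapped to make it positive)
  edge (10, 6)→(12, 4): d=(2,-2) top-left  bias=+0
  edge (12, 4)→(12, 12): d=(0,8) right/bottom  bias=-1
  edge (12, 12)→(10, 6): d=(-2,-6) top-left  bias=+0
    (4,1)@(9, 3): e=[-8,24,0] → ·  [on edge]
    (5,2)@(11, 5): e=[0,8,8] → #  [on edge]
    (4,3)@(9, 7): e=[0,24,-8] → ·  [on edge]
    (5,3)@(11, 7): e=[4,8,4] → #
    (3,4)@(7, 9): e=[0,40,-24] → ·  [on edge]
    (5,4)@(11, 9): e=[8,8,0] → #  [on edge]
    (2,5)@(5, 11): e=[0,56,-40] → ·  [on edge]
    (5,5)@(11, 11): e=[12,8,-4] → ·
    (1,6)@(3, 13): e=[0,72,-56] → ·  [on edge]
    (0,7)@(1, 15): e=[0,88,-72] → ·  [on edge]
  covered (3 px):
    · · · · · ·
    · · · · · ·
    · · · · · #
    · · · · · #
    · · · · · #
    · · · · · ·
    · · · · · ·
    · · · · · ·
    · · · · · ·
    · · · · · ·
T1:
  2·area = 40
  edge (8, 18)→(10, 6): d=(2,-12) top-left  bias=+0
  edge (10, 6)→(12, 14): d=(2,8) right/bottom  bias=-1
  edge (12, 14)→(8, 18): d=(-4,4) right/bottom  bias=-1
    (5,5)@(11, 11): e=[22,2,16] → #
    (4,6)@(9, 13): e=[2,22,16] → #
    (4,7)@(9, 15): e=[6,26,8] → #
    (5,7)@(11, 15): e=[30,10,0] → ·  [on edge]
    (4,8)@(9, 17): e=[10,30,0] → ·  [on edge]
    (3,9)@(7, 19): e=[-10,50,0] → ·  [on edge]
  covered (4 px):
    · · · · · ·
    · · · · · ·
    · · · · · ·
    · · · · · ·
    · · · · · ·
    · · · · · #
    · · · · # #
    · · · · # ·
    · · · · · ·
    · · · · · ·

Final: 7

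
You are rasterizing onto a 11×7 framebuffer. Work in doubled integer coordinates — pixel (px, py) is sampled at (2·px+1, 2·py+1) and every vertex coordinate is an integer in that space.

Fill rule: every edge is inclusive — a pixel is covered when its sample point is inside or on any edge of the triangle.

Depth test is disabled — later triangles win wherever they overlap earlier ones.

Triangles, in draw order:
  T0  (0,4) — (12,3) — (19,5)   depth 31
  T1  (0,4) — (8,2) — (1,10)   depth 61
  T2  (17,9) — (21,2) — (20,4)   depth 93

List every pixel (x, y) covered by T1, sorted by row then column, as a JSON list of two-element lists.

T0:
  2·area = 31
  edge (0, 4)→(12, 3): d=(12,-1) inclusive
  edge (12, 3)→(19, 5): d=(7,2) inclusive
  edge (19, 5)→(0, 4): d=(-19,-1) inclusive
    (2,0)@(5, 1): e=[-31,0,62] → ·  [on edge]
    (9,2)@(19, 5): e=[31,0,0] → █  [on edge]
    (10,2)@(21, 5): e=[33,-4,2] → ·
    (9,3)@(19, 7): e=[55,14,-38] → ·
  covered (1 px):
    · · · · · · · · · · ·
    · · · · · · · · · · ·
    · · · · · · · · · █ ·
    · · · · · · · · · · ·
    · · · · · · · · · · ·
    · · · · · · · · · · ·
    · · · · · · · · · · ·
T1:
  2·area = 50
  edge (0, 4)→(8, 2): d=(8,-2) inclusive
  edge (8, 2)→(1, 10): d=(-7,8) inclusive
  edge (1, 10)→(0, 4): d=(-1,-6) inclusive
    (2,1)@(5, 3): e=[2,17,31] → █
    (3,1)@(7, 3): e=[6,1,43] → █
    (4,1)@(9, 3): e=[10,-15,55] → ·
    (0,2)@(1, 5): e=[10,35,5] → █
    (1,2)@(3, 5): e=[14,19,17] → █
    (3,2)@(7, 5): e=[22,-13,41] → ·
    (0,3)@(1, 7): e=[26,21,3] → █
    (2,3)@(5, 7): e=[34,-11,27] → ·
    (0,4)@(1, 9): e=[42,7,1] → █
    (1,4)@(3, 9): e=[46,-9,13] → ·
    (0,5)@(1, 11): e=[58,-7,-1] → ·
  covered (8 px):
    · · · · · · · · · · ·
    · · █ █ · · · · · · ·
    █ █ █ · · · · · · · ·
    █ █ · · · · · · · · ·
    █ · · · · · · · · · ·
    · · · · · · · · · · ·
    · · · · · · · · · · ·
T2:
  2·area = 1
  edge (17, 9)→(21, 2): d=(4,-7) inclusive
  edge (21, 2)→(20, 4): d=(-1,2) inclusive
  edge (20, 4)→(17, 9): d=(-3,5) inclusive
    (8,4)@(17, 9): e=[0,1,0] → █  [on edge]
    (9,4)@(19, 9): e=[14,-3,-10] → ·
    (8,5)@(17, 11): e=[8,-1,-6] → ·
  covered (1 px):
    · · · · · · · · · · ·
    · · · · · · · · · · ·
    · · · · · · · · · · ·
    · · · · · · · · · · ·
    · · · · · · · · █ · ·
    · · · · · · · · · · ·
    · · · · · · · · · · ·

Result: [[2,1],[3,1],[0,2],[1,2],[2,2],[0,3],[1,3],[0,4]]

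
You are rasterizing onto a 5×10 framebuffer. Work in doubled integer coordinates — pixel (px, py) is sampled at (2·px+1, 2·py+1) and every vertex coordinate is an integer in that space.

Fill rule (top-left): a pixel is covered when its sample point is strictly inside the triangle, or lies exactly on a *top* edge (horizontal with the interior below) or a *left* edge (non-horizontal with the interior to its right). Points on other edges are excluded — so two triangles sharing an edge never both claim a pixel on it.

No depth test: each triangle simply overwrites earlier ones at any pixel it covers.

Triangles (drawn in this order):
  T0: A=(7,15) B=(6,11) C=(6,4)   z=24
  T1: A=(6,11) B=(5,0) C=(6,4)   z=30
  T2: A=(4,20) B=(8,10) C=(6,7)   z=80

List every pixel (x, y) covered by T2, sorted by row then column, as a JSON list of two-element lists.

T0:
  2·area = 7
  edge (7, 15)→(6, 11): d=(-1,-4) top-left  bias=+0
  edge (6, 11)→(6, 4): d=(0,-7) top-left  bias=+0
  edge (6, 4)→(7, 15): d=(1,11) right/bottom  bias=-1
    (2,3)@(5, 7): e=[0,-7,14] → ·  [on edge]
    (3,7)@(7, 15): e=[0,7,0] → ·  [on edge]
  covered (0 px):
    · · · · ·
    · · · · ·
    · · · · ·
    · · · · ·
    · · · · ·
    · · · · ·
    · · · · ·
    · · · · ·
    · · · · ·
    · · · · ·
T1:
  2·area = 7
  edge (6, 11)→(5, 0): d=(-1,-11) top-left  bias=+0
  edge (5, 0)→(6, 4): d=(1,4) right/bottom  bias=-1
  edge (6, 4)→(6, 11): d=(0,7) right/bottom  bias=-1
  covered (0 px):
    · · · · ·
    · · · · ·
    · · · · ·
    · · · · ·
    · · · · ·
    · · · · ·
    · · · · ·
    · · · · ·
    · · · · ·
    · · · · ·
T2:
  2·area = 32  (B↔C swapped to make it positive)
  edge (4, 20)→(6, 7): d=(2,-13) top-left  bias=+0
  edge (6, 7)→(8, 10): d=(2,3) right/bottom  bias=-1
  edge (8, 10)→(4, 20): d=(-4,10) right/bottom  bias=-1
    (3,4)@(7, 9): e=[17,1,14] → █
    (4,4)@(9, 9): e=[43,-5,-6] → ·
    (3,5)@(7, 11): e=[21,5,6] → █
    (4,5)@(9, 11): e=[47,-1,-14] → ·
    (3,6)@(7, 13): e=[25,9,-2] → ·
    (2,7)@(5, 15): e=[3,19,10] → █
    (3,7)@(7, 15): e=[29,13,-10] → ·
    (2,8)@(5, 17): e=[7,23,2] → █
    (3,8)@(7, 17): e=[33,17,-18] → ·
    (2,9)@(5, 19): e=[11,27,-6] → ·
  covered (4 px):
    · · · · ·
    · · · · ·
    · · · · ·
    · · · · ·
    · · · █ ·
    · · · █ ·
    · · · · ·
    · · █ · ·
    · · █ · ·
    · · · · ·

Final: [[3,4],[3,5],[2,7],[2,8]]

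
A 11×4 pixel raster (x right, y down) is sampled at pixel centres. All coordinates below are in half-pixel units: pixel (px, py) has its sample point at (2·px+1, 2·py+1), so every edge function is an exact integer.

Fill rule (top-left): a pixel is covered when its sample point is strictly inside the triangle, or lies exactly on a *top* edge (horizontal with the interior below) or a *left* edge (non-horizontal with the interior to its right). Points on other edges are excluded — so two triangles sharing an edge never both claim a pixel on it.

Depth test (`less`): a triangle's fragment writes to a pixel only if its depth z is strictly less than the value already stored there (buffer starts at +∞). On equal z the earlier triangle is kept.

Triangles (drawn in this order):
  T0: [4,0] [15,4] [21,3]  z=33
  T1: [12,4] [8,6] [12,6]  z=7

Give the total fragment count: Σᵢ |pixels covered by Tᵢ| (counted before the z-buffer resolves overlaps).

T0:
  2·area = 35  (B↔C swapped to make it positive)
  edge (4, 0)→(21, 3): d=(17,3) right/bottom  bias=-1
  edge (21, 3)→(15, 4): d=(-6,1) right/bottom  bias=-1
  edge (15, 4)→(4, 0): d=(-11,-4) top-left  bias=+0
    (3,0)@(7, 1): e=[8,26,1] → #
    (4,0)@(9, 1): e=[2,24,9] → #
    (5,0)@(11, 1): e=[-4,22,17] → ·
    (3,1)@(7, 3): e=[42,14,-21] → ·
    (4,1)@(9, 3): e=[36,12,-13] → ·
    (6,1)@(13, 3): e=[24,8,3] → #
    (7,1)@(15, 3): e=[18,6,11] → #
    (8,1)@(17, 3): e=[12,4,19] → #
    (9,1)@(19, 3): e=[6,2,27] → #
    (10,1)@(21, 3): e=[0,0,35] → ·  [on edge]
    (4,2)@(9, 5): e=[70,0,-35] → ·  [on edge]
    (6,2)@(13, 5): e=[58,-4,-19] → ·
  covered (6 px):
    · · · # # · · · · · ·
    · · · · · · # # # # ·
    · · · · · · · · · · ·
    · · · · · · · · · · ·
T1:
  2·area = 8  (B↔C swapped to make it positive)
  edge (12, 4)→(12, 6): d=(0,2) right/bottom  bias=-1
  edge (12, 6)→(8, 6): d=(-4,0) right/bottom  bias=-1
  edge (8, 6)→(12, 4): d=(4,-2) top-left  bias=+0
    (5,2)@(11, 5): e=[2,4,2] → #
    (6,2)@(13, 5): e=[-2,4,6] → ·
    (5,3)@(11, 7): e=[2,-4,10] → ·
  covered (1 px):
    · · · · · · · · · · ·
    · · · · · · · · · · ·
    · · · · · # · · · · ·
    · · · · · · · · · · ·

Result: 7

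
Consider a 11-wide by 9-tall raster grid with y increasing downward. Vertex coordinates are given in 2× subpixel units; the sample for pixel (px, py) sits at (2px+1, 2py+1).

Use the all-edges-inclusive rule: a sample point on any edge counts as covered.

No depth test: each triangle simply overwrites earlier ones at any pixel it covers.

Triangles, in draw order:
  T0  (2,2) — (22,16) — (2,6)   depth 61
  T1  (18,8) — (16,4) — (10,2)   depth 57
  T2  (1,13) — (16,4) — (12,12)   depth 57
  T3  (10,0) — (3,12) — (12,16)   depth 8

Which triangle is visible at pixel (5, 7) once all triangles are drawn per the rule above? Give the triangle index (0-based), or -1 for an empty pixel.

T0:
  2·area = 80
  edge (2, 2)→(22, 16): d=(20,14) inclusive
  edge (22, 16)→(2, 6): d=(-20,-10) inclusive
  edge (2, 6)→(2, 2): d=(0,-4) inclusive
    (1,1)@(3, 3): e=[6,70,4] → █
    (2,1)@(5, 3): e=[-22,90,12] → ·
    (1,2)@(3, 5): e=[46,30,4] → █
    (2,2)@(5, 5): e=[18,50,12] → █
    (3,2)@(7, 5): e=[-10,70,20] → ·
    (1,3)@(3, 7): e=[86,-10,4] → ·
    (2,3)@(5, 7): e=[58,10,12] → █
    (3,3)@(7, 7): e=[30,30,20] → █
    (4,3)@(9, 7): e=[2,50,28] → █
    (5,3)@(11, 7): e=[-26,70,36] → ·
    (2,4)@(5, 9): e=[98,-30,12] → ·
    (3,4)@(7, 9): e=[70,-10,20] → ·
  covered (10 px):
    · · · · · · · · · · ·
    · █ · · · · · · · · ·
    · █ █ · · · · · · · ·
    · · █ █ █ · · · · · ·
    · · · · █ █ · · · · ·
    · · · · · · █ · · · ·
    · · · · · · · · █ · ·
    · · · · · · · · · · ·
    · · · · · · · · · · ·
T1:
  2·area = 20  (B↔C swapped to make it positive)
  edge (18, 8)→(10, 2): d=(-8,-6) inclusive
  edge (10, 2)→(16, 4): d=(6,2) inclusive
  edge (16, 4)→(18, 8): d=(2,4) inclusive
    (3,0)@(7, 1): e=[-10,0,30] → ·  [on edge]
    (6,1)@(13, 3): e=[10,0,10] → █  [on edge]
    (7,1)@(15, 3): e=[22,-4,2] → ·
    (6,2)@(13, 5): e=[-6,12,14] → ·
    (7,2)@(15, 5): e=[6,8,6] → █
    (8,2)@(17, 5): e=[18,4,-2] → ·
    (9,2)@(19, 5): e=[30,0,-10] → ·  [on edge]
    (7,3)@(15, 7): e=[-10,20,10] → ·
    (8,3)@(17, 7): e=[2,16,2] → █
    (9,3)@(19, 7): e=[14,12,-6] → ·
    (8,4)@(17, 9): e=[-14,28,6] → ·
  covered (3 px):
    · · · · · · · · · · ·
    · · · · · · █ · · · ·
    · · · · · · · █ · · ·
    · · · · · · · · █ · ·
    · · · · · · · · · · ·
    · · · · · · · · · · ·
    · · · · · · · · · · ·
    · · · · · · · · · · ·
    · · · · · · · · · · ·
T2:
  2·area = 84
  edge (1, 13)→(16, 4): d=(15,-9) inclusive
  edge (16, 4)→(12, 12): d=(-4,8) inclusive
  edge (12, 12)→(1, 13): d=(-11,1) inclusive
    (10,0)@(21, 1): e=[0,-28,112] → ·  [on edge]
    (7,2)@(15, 5): e=[6,4,74] → █
    (8,2)@(17, 5): e=[24,-12,72] → ·
    (5,3)@(11, 7): e=[0,28,56] → █  [on edge]
    (6,3)@(13, 7): e=[18,12,54] → █
    (7,3)@(15, 7): e=[36,-4,52] → ·
    (4,4)@(9, 9): e=[12,36,36] → █
    (7,4)@(15, 9): e=[66,-12,30] → ·
    (2,5)@(5, 11): e=[6,60,18] → █
    (3,5)@(7, 11): e=[24,44,16] → █
    (6,5)@(13, 11): e=[78,-4,10] → ·
    (0,6)@(1, 13): e=[0,84,0] → █  [on edge]
  covered (11 px):
    · · · · · · · · · · ·
    · · · · · · · · · · ·
    · · · · · · · █ · · ·
    · · · · · █ █ · · · ·
    · · · · █ █ █ · · · ·
    · · █ █ █ █ · · · · ·
    █ · · · · · · · · · ·
    · · · · · · · · · · ·
    · · · · · · · · · · ·
T3:
  2·area = 136  (B↔C swapped to make it positive)
  edge (10, 0)→(12, 16): d=(2,16) inclusive
  edge (12, 16)→(3, 12): d=(-9,-4) inclusive
  edge (3, 12)→(10, 0): d=(7,-12) inclusive
    (4,1)@(9, 3): e=[22,105,9] → █
    (5,1)@(11, 3): e=[-10,113,33] → ·
    (4,2)@(9, 5): e=[26,87,23] → █
    (5,2)@(11, 5): e=[-6,95,47] → ·
    (3,3)@(7, 7): e=[62,61,13] → █
    (5,3)@(11, 7): e=[-2,77,61] → ·
    (2,4)@(5, 9): e=[98,35,3] → █
    (5,4)@(11, 9): e=[2,59,75] → █
    (6,4)@(13, 9): e=[-30,67,99] → ·
    (2,5)@(5, 11): e=[102,17,17] → █
    (6,5)@(13, 11): e=[-26,49,113] → ·
    (2,6)@(5, 13): e=[106,-1,31] → ·
  covered (16 px):
    · · · · · · · · · · ·
    · · · · █ · · · · · ·
    · · · · █ · · · · · ·
    · · · █ █ · · · · · ·
    · · █ █ █ █ · · · · ·
    · · █ █ █ █ · · · · ·
    · · · █ █ █ · · · · ·
    · · · · · █ · · · · ·
    · · · · · · · · · · ·

Z-buffer (winner per pixel, '.' = empty):
  . . . . . . . . . . .
  . 0 . . 3 . 1 . . . .
  . 0 0 . 3 . . 2 . . .
  . . 0 3 3 2 2 . 1 . .
  . . 3 3 3 3 2 . . . .
  . . 3 3 3 3 0 . . . .
  2 . . 3 3 3 . . 0 . .
  . . . . . 3 . . . . .
  . . . . . . . . . . .

Final: 3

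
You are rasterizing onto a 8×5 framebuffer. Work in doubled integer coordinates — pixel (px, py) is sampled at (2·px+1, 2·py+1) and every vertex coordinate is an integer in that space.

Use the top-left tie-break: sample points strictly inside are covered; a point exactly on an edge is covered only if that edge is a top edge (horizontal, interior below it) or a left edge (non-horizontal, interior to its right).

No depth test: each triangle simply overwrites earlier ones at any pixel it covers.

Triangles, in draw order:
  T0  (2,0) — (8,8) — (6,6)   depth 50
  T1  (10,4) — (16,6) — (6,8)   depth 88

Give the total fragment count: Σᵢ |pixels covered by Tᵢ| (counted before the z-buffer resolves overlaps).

T0:
  2·area = 4
  edge (2, 0)→(8, 8): d=(6,8) right/bottom  bias=-1
  edge (8, 8)→(6, 6): d=(-2,-2) top-left  bias=+0
  edge (6, 6)→(2, 0): d=(-4,-6) top-left  bias=+0
    (0,0)@(1, 1): e=[14,0,-10] → ·  [on edge]
    (1,1)@(3, 3): e=[10,0,-6] → ·  [on edge]
    (2,2)@(5, 5): e=[6,0,-2] → ·  [on edge]
    (3,3)@(7, 7): e=[2,0,2] → █  [on edge]
    (4,3)@(9, 7): e=[-14,4,14] → ·
    (3,4)@(7, 9): e=[14,-4,-6] → ·
    (4,4)@(9, 9): e=[-2,0,6] → ·  [on edge]
  covered (1 px):
    · · · · · · · ·
    · · · · · · · ·
    · · · · · · · ·
    · · · █ · · · ·
    · · · · · · · ·
T1:
  2·area = 32
  edge (10, 4)→(16, 6): d=(6,2) right/bottom  bias=-1
  edge (16, 6)→(6, 8): d=(-10,2) right/bottom  bias=-1
  edge (6, 8)→(10, 4): d=(4,-4) top-left  bias=+0
    (0,0)@(1, 1): e=[0,80,-48] → ·  [on edge]
    (6,0)@(13, 1): e=[-24,56,0] → ·  [on edge]
    (3,1)@(7, 3): e=[0,48,-16] → ·  [on edge]
    (5,1)@(11, 3): e=[-8,40,0] → ·  [on edge]
    (4,2)@(9, 5): e=[8,24,0] → █  [on edge]
    (5,2)@(11, 5): e=[4,20,8] → █
    (6,2)@(13, 5): e=[0,16,16] → ·  [on edge]
    (3,3)@(7, 7): e=[24,8,0] → █  [on edge]
    (5,3)@(11, 7): e=[16,0,16] → ·  [on edge]
    (0,4)@(1, 9): e=[48,0,-16] → ·  [on edge]
    (2,4)@(5, 9): e=[40,-8,0] → ·  [on edge]
    (3,4)@(7, 9): e=[36,-12,8] → ·
  covered (4 px):
    · · · · · · · ·
    · · · · · · · ·
    · · · · █ █ · ·
    · · · █ █ · · ·
    · · · · · · · ·

Final: 5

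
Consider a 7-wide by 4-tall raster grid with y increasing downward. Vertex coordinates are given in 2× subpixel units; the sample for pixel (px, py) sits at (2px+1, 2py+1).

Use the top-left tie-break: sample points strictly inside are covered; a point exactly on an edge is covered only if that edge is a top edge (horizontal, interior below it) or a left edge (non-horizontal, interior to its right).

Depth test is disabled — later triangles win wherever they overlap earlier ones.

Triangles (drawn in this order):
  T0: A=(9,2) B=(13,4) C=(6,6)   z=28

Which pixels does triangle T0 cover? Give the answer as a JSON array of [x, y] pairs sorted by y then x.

T0:
  2·area = 22
  edge (9, 2)→(13, 4): d=(4,2) right/bottom  bias=-1
  edge (13, 4)→(6, 6): d=(-7,2) right/bottom  bias=-1
  edge (6, 6)→(9, 2): d=(3,-4) top-left  bias=+0
    (3,0)@(7, 1): e=[0,33,-11] → ·  [on edge]
    (4,1)@(9, 3): e=[4,15,3] → #
    (5,1)@(11, 3): e=[0,11,11] → ·  [on edge]
    (3,2)@(7, 5): e=[16,5,1] → #
    (5,2)@(11, 5): e=[8,-3,17] → ·
    (3,3)@(7, 7): e=[24,-9,7] → ·
    (4,3)@(9, 7): e=[20,-13,15] → ·
  covered (3 px):
    · · · · · · ·
    · · · · # · ·
    · · · # # · ·
    · · · · · · ·

Final: [[4,1],[3,2],[4,2]]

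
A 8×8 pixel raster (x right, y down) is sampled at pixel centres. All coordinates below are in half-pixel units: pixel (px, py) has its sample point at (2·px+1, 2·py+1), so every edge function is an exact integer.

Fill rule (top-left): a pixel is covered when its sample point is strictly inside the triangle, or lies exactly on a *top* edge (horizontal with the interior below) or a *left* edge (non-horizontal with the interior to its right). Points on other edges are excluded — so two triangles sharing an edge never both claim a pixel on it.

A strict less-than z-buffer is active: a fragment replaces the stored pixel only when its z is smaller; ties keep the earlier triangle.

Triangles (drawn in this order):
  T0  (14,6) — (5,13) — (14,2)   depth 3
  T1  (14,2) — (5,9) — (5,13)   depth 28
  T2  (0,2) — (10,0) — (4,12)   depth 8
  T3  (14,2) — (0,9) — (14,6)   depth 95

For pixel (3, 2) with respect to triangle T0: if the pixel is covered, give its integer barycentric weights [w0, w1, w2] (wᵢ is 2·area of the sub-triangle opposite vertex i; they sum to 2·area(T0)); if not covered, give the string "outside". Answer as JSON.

T0:
  2·area = 36
  edge (14, 6)→(5, 13): d=(-9,7) right/bottom  bias=-1
  edge (5, 13)→(14, 2): d=(9,-11) top-left  bias=+0
  edge (14, 2)→(14, 6): d=(0,4) right/bottom  bias=-1
    (6,2)@(13, 5): e=[16,16,4] → X
    (7,2)@(15, 5): e=[2,38,-4] → .
    (5,3)@(11, 7): e=[12,12,12] → X
    (6,3)@(13, 7): e=[-2,34,4] → .
    (4,4)@(9, 9): e=[8,8,20] → X
    (5,4)@(11, 9): e=[-6,30,12] → .
    (3,5)@(7, 11): e=[4,4,28] → X
    (4,5)@(9, 11): e=[-10,26,20] → .
    (2,6)@(5, 13): e=[0,0,36] → .  [on edge]
    (3,6)@(7, 13): e=[-14,22,28] → .
  covered (4 px):
    . . . . . . . .
    . . . . . . . .
    . . . . . . X .
    . . . . . X . .
    . . . . X . . .
    . . . X . . . .
    . . . . . . . .
    . . . . . . . .
T1:
  2·area = 36  (B↔C swapped to make it positive)
  edge (14, 2)→(5, 13): d=(-9,11) right/bottom  bias=-1
  edge (5, 13)→(5, 9): d=(0,-4) top-left  bias=+0
  edge (5, 9)→(14, 2): d=(9,-7) top-left  bias=+0
    (2,0)@(5, 1): e=[108,0,-72] → .  [on edge]
    (2,1)@(5, 3): e=[90,0,-54] → .  [on edge]
    (6,1)@(13, 3): e=[2,32,2] → X
    (7,1)@(15, 3): e=[-20,40,16] → .
    (2,2)@(5, 5): e=[72,0,-36] → .  [on edge]
    (5,2)@(11, 5): e=[6,24,6] → X
    (6,2)@(13, 5): e=[-16,32,20] → .
    (2,3)@(5, 7): e=[54,0,-18] → .  [on edge]
    (4,3)@(9, 7): e=[10,16,10] → X
    (5,3)@(11, 7): e=[-12,24,24] → .
    (2,4)@(5, 9): e=[36,0,0] → X  [on edge]
    (3,4)@(7, 9): e=[14,8,14] → X
    (2,5)@(5, 11): e=[18,0,18] → X  [on edge]
    (2,6)@(5, 13): e=[0,0,36] → .  [on edge]
    (2,7)@(5, 15): e=[-18,0,54] → .  [on edge]
  covered (6 px):
    . . . . . . . .
    . . . . . . X .
    . . . . . X . .
    . . . . X . . .
    . . X X . . . .
    . . X . . . . .
    . . . . . . . .
    . . . . . . . .
T2:
  2·area = 108
  edge (0, 2)→(10, 0): d=(10,-2) top-left  bias=+0
  edge (10, 0)→(4, 12): d=(-6,12) right/bottom  bias=-1
  edge (4, 12)→(0, 2): d=(-4,-10) top-left  bias=+0
    (2,0)@(5, 1): e=[0,54,54] → X  [on edge]
    (3,0)@(7, 1): e=[4,30,74] → X
    (4,0)@(9, 1): e=[8,6,94] → X
    (5,0)@(11, 1): e=[12,-18,114] → .
    (0,1)@(1, 3): e=[12,90,6] → X
    (1,1)@(3, 3): e=[16,66,26] → X
    (4,1)@(9, 3): e=[28,-6,86] → .
    (0,2)@(1, 5): e=[32,78,-2] → .
    (1,2)@(3, 5): e=[36,54,18] → X
    (4,2)@(9, 5): e=[48,-18,78] → .
    (1,3)@(3, 7): e=[56,42,10] → X
    (3,3)@(7, 7): e=[64,-6,50] → .
  covered (14 px):
    . . X X X . . .
    X X X X . . . .
    . X X X . . . .
    . X X . . . . .
    . X X . . . . .
    . . . . . . . .
    . . . . . . . .
    . . . . . . . .
T3:
  2·area = 56  (B↔C swapped to make it positive)
  edge (14, 2)→(14, 6): d=(0,4) right/bottom  bias=-1
  edge (14, 6)→(0, 9): d=(-14,3) right/bottom  bias=-1
  edge (0, 9)→(14, 2): d=(14,-7) top-left  bias=+0
    (6,1)@(13, 3): e=[4,45,7] → X
    (7,1)@(15, 3): e=[-4,39,21] → .
    (4,2)@(9, 5): e=[20,29,7] → X
    (5,2)@(11, 5): e=[12,23,21] → X
    (7,2)@(15, 5): e=[-4,11,49] → .
    (2,3)@(5, 7): e=[36,13,7] → X
    (3,3)@(7, 7): e=[28,7,21] → X
    (5,3)@(11, 7): e=[12,-5,49] → .
    (6,3)@(13, 7): e=[4,-11,63] → .
    (2,4)@(5, 9): e=[36,-15,35] → .
    (3,4)@(7, 9): e=[28,-21,49] → .
    (4,4)@(9, 9): e=[20,-27,63] → .
  covered (7 px):
    . . . . . . . .
    . . . . . . X .
    . . . . X X X .
    . . X X X . . .
    . . . . . . . .
    . . . . . . . .
    . . . . . . . .
    . . . . . . . .

Answer: "outside"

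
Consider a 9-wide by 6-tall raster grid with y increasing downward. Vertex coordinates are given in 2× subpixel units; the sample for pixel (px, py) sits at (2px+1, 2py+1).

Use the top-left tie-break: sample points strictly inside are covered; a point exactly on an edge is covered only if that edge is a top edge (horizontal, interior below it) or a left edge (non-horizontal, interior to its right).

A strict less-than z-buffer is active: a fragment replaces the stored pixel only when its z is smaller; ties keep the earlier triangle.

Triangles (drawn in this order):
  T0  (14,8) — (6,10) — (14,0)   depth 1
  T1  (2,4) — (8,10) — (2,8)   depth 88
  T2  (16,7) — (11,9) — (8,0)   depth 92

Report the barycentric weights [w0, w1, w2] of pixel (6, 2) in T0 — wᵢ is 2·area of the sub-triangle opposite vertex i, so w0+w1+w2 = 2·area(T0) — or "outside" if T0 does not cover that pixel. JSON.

T0:
  2·area = 64
  edge (14, 8)→(6, 10): d=(-8,2) right/bottom  bias=-1
  edge (6, 10)→(14, 0): d=(8,-10) top-left  bias=+0
  edge (14, 0)→(14, 8): d=(0,8) right/bottom  bias=-1
    (6,1)@(13, 3): e=[42,14,8] → X
    (7,1)@(15, 3): e=[38,34,-8] → .
    (5,2)@(11, 5): e=[30,10,24] → X
    (7,2)@(15, 5): e=[22,50,-8] → .
    (4,3)@(9, 7): e=[18,6,40] → X
    (7,3)@(15, 7): e=[6,66,-8] → .
    (3,4)@(7, 9): e=[6,2,56] → X
    (5,4)@(11, 9): e=[-2,42,24] → .
    (6,4)@(13, 9): e=[-6,62,8] → .
    (3,5)@(7, 11): e=[-10,18,56] → .
    (4,5)@(9, 11): e=[-14,38,40] → .
  covered (8 px):
    . . . . . . . . .
    . . . . . . X . .
    . . . . . X X . .
    . . . . X X X . .
    . . . X X . . . .
    . . . . . . . . .
T1:
  2·area = 24
  edge (2, 4)→(8, 10): d=(6,6) right/bottom  bias=-1
  edge (8, 10)→(2, 8): d=(-6,-2) top-left  bias=+0
  edge (2, 8)→(2, 4): d=(0,-4) top-left  bias=+0
    (0,1)@(1, 3): e=[0,28,-4] → .  [on edge]
    (1,2)@(3, 5): e=[0,20,4] → .  [on edge]
    (1,3)@(3, 7): e=[12,8,4] → X
    (2,3)@(5, 7): e=[0,12,12] → .  [on edge]
    (1,4)@(3, 9): e=[24,-4,4] → .
    (2,4)@(5, 9): e=[12,0,12] → X  [on edge]
    (3,4)@(7, 9): e=[0,4,20] → .  [on edge]
    (2,5)@(5, 11): e=[24,-12,12] → .
    (4,5)@(9, 11): e=[0,-4,28] → .  [on edge]
    (5,5)@(11, 11): e=[-12,0,36] → .  [on edge]
  covered (2 px):
    . . . . . . . . .
    . . . . . . . . .
    . . . . . . . . .
    . X . . . . . . .
    . . X . . . . . .
    . . . . . . . . .
T2:
  2·area = 51
  edge (16, 7)→(11, 9): d=(-5,2) right/bottom  bias=-1
  edge (11, 9)→(8, 0): d=(-3,-9) top-left  bias=+0
  edge (8, 0)→(16, 7): d=(8,7) right/bottom  bias=-1
    (4,0)@(9, 1): e=[44,6,1] → X
    (5,0)@(11, 1): e=[40,24,-13] → .
    (4,1)@(9, 3): e=[34,0,17] → X  [on edge]
    (5,1)@(11, 3): e=[30,18,3] → X
    (6,1)@(13, 3): e=[26,36,-11] → .
    (4,2)@(9, 5): e=[24,-6,33] → .
    (5,2)@(11, 5): e=[20,12,19] → X
    (6,2)@(13, 5): e=[16,30,5] → X
    (7,2)@(15, 5): e=[12,48,-9] → .
    (5,3)@(11, 7): e=[10,6,35] → X
    (7,3)@(15, 7): e=[2,42,7] → X
    (8,3)@(17, 7): e=[-2,60,-7] → .
    (5,4)@(11, 9): e=[0,0,51] → .  [on edge]
  covered (8 px):
    . . . . X . . . .
    . . . . X X . . .
    . . . . . X X . .
    . . . . . X X X .
    . . . . . . . . .
    . . . . . . . . .

Result: [30,8,26]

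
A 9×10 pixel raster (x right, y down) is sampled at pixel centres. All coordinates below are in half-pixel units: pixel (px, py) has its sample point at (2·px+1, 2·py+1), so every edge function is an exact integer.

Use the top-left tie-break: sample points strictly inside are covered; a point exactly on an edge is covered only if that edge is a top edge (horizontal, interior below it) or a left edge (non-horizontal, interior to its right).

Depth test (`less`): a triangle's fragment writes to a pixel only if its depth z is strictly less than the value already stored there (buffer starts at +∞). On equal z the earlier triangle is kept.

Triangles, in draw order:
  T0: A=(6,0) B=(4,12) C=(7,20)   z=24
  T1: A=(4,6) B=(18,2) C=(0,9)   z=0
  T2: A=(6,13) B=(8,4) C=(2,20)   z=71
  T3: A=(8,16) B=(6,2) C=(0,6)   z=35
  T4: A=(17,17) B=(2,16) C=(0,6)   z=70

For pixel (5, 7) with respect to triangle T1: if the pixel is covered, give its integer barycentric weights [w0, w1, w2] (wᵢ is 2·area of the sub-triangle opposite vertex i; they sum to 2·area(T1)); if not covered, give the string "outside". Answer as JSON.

T0:
  2·area = 52  (B↔C swapped to make it positive)
  edge (6, 0)→(7, 20): d=(1,20) right/bottom  bias=-1
  edge (7, 20)→(4, 12): d=(-3,-8) top-left  bias=+0
  edge (4, 12)→(6, 0): d=(2,-12) top-left  bias=+0
    (2,3)@(5, 7): e=[27,23,2] → X
    (3,3)@(7, 7): e=[-13,39,26] → .
    (2,4)@(5, 9): e=[29,17,6] → X
    (3,4)@(7, 9): e=[-11,33,30] → .
    (2,5)@(5, 11): e=[31,11,10] → X
    (3,5)@(7, 11): e=[-9,27,34] → .
    (2,6)@(5, 13): e=[33,5,14] → X
    (3,6)@(7, 13): e=[-7,21,38] → .
    (2,7)@(5, 15): e=[35,-1,18] → .
  covered (4 px):
    . . . . . . . . .
    . . . . . . . . .
    . . . . . . . . .
    . . X . . . . . .
    . . X . . . . . .
    . . X . . . . . .
    . . X . . . . . .
    . . . . . . . . .
    . . . . . . . . .
    . . . . . . . . .
T1:
  2·area = 26
  edge (4, 6)→(18, 2): d=(14,-4) top-left  bias=+0
  edge (18, 2)→(0, 9): d=(-18,7) right/bottom  bias=-1
  edge (0, 9)→(4, 6): d=(4,-3) top-left  bias=+0
    (7,1)@(15, 3): e=[2,3,21] → X
    (8,1)@(17, 3): e=[10,-11,27] → .
    (4,2)@(9, 5): e=[6,9,11] → X
    (5,2)@(11, 5): e=[14,-5,17] → .
    (7,2)@(15, 5): e=[30,-33,29] → .
    (1,3)@(3, 7): e=[10,15,1] → X
    (2,3)@(5, 7): e=[18,1,7] → X
    (3,3)@(7, 7): e=[26,-13,13] → .
    (4,3)@(9, 7): e=[34,-27,19] → .
    (1,4)@(3, 9): e=[38,-21,9] → .
    (2,4)@(5, 9): e=[46,-35,15] → .
  covered (4 px):
    . . . . . . . . .
    . . . . . . . X .
    . . . . X . . . .
    . X X . . . . . .
    . . . . . . . . .
    . . . . . . . . .
    . . . . . . . . .
    . . . . . . . . .
    . . . . . . . . .
    . . . . . . . . .
T2:
  2·area = 22  (B↔C swapped to make it positive)
  edge (6, 13)→(2, 20): d=(-4,7) right/bottom  bias=-1
  edge (2, 20)→(8, 4): d=(6,-16) top-left  bias=+0
  edge (8, 4)→(6, 13): d=(-2,9) right/bottom  bias=-1
    (3,3)@(7, 7): e=[17,2,3] → X
    (4,3)@(9, 7): e=[3,34,-15] → .
    (3,4)@(7, 9): e=[9,14,-1] → .
    (2,6)@(5, 13): e=[7,6,9] → X
    (3,6)@(7, 13): e=[-7,38,-9] → .
    (2,7)@(5, 15): e=[-1,18,5] → .
  covered (2 px):
    . . . . . . . . .
    . . . . . . . . .
    . . . . . . . . .
    . . . X . . . . .
    . . . . . . . . .
    . . . . . . . . .
    . . X . . . . . .
    . . . . . . . . .
    . . . . . . . . .
    . . . . . . . . .
T3:
  2·area = 92  (B↔C swapped to make it positive)
  edge (8, 16)→(0, 6): d=(-8,-10) top-left  bias=+0
  edge (0, 6)→(6, 2): d=(6,-4) top-left  bias=+0
  edge (6, 2)→(8, 16): d=(2,14) right/bottom  bias=-1
    (2,1)@(5, 3): e=[74,2,16] → X
    (3,1)@(7, 3): e=[94,10,-12] → .
    (1,2)@(3, 5): e=[38,6,48] → X
    (3,2)@(7, 5): e=[78,22,-8] → .
    (0,3)@(1, 7): e=[2,10,80] → X
    (3,3)@(7, 7): e=[62,34,-4] → .
    (0,4)@(1, 9): e=[-14,22,84] → .
    (1,4)@(3, 9): e=[6,30,56] → X
    (3,4)@(7, 9): e=[46,46,0] → .  [on edge]
    (1,5)@(3, 11): e=[-10,42,60] → .
    (2,5)@(5, 11): e=[10,50,32] → X
    (3,5)@(7, 11): e=[30,58,4] → X
  covered (11 px):
    . . . . . . . . .
    . . X . . . . . .
    . X X . . . . . .
    X X X . . . . . .
    . X X . . . . . .
    . . X X . . . . .
    . . . X . . . . .
    . . . . . . . . .
    . . . . . . . . .
    . . . . . . . . .
T4:
  2·area = 148
  edge (17, 17)→(2, 16): d=(-15,-1) top-left  bias=+0
  edge (2, 16)→(0, 6): d=(-2,-10) top-left  bias=+0
  edge (0, 6)→(17, 17): d=(17,11) right/bottom  bias=-1
    (0,3)@(1, 7): e=[134,8,6] → X
    (1,3)@(3, 7): e=[136,28,-16] → .
    (0,4)@(1, 9): e=[104,4,40] → X
    (1,4)@(3, 9): e=[106,24,18] → X
    (2,4)@(5, 9): e=[108,44,-4] → .
    (0,5)@(1, 11): e=[74,0,74] → X  [on edge]
    (2,5)@(5, 11): e=[78,40,30] → X
    (3,5)@(7, 11): e=[80,60,8] → X
    (4,5)@(9, 11): e=[82,80,-14] → .
    (0,6)@(1, 13): e=[44,-4,108] → .
    (1,6)@(3, 13): e=[46,16,86] → X
    (4,6)@(9, 13): e=[52,76,20] → X
    (8,8)@(17, 17): e=[0,148,0] → .  [on edge]
  covered (17 px):
    . . . . . . . . .
    . . . . . . . . .
    . . . . . . . . .
    X . . . . . . . .
    X X . . . . . . .
    X X X X . . . . .
    . X X X X . . . .
    . X X X X X X . .
    . . . . . . . . .
    . . . . . . . . .

Result: "outside"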